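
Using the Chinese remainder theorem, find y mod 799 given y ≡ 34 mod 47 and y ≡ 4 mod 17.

786

47⁻¹ mod 17: 47·4 ≡ 1 (mod 17), so 47⁻¹ ≡ 4.
y = 34 + 47·((4 − 34)·4 mod 17) = 34 + 47·16 = 786.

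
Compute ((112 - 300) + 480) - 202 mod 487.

112 - 300 = -188 ≡ 299 (mod 487)
299 + 480 = 779 ≡ 292 (mod 487)
292 - 202 = 90

90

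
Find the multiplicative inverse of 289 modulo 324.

37

Run the extended Euclidean algorithm:
324 = 1×289 + 35
289 = 8×35 + 9
35 = 3×9 + 8
9 = 1×8 + 1
8 = 8×1 + 0
gcd(289, 324) = 1, so the inverse exists.
Bézout: 1 = −33×324 + 37×289.
So 289⁻¹ ≡ 37 (mod 324).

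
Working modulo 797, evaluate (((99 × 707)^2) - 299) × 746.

99 × 707 = 69993 ≡ 654 (mod 797)
(654)^2 ≡ 524 (mod 797)
524 - 299 = 225
225 × 746 = 167850 ≡ 480 (mod 797)

480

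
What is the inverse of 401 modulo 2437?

1179

Run the extended Euclidean algorithm:
2437 = 6*401 + 31
401 = 12*31 + 29
31 = 1*29 + 2
29 = 14*2 + 1
2 = 2*1 + 0
gcd(401, 2437) = 1, so the inverse exists.
Bézout: 1 = −194*2437 + 1179*401.
So 401⁻¹ ≡ 1179 (mod 2437).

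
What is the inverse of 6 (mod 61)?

By the extended Euclidean algorithm:
61 = 10·6 + 1
6 = 6·1 + 0
gcd(6, 61) = 1, so the inverse exists.
Bézout: 1 = 1·61 − 10·6.
So 6⁻¹ ≡ −10 ≡ 51 (mod 61).

51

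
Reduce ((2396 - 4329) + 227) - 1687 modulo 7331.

3938

2396 - 4329 = -1933 ≡ 5398 (mod 7331)
5398 + 227 = 5625
5625 - 1687 = 3938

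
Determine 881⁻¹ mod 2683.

Apply the Euclidean algorithm and back-substitute:
2683 = 3×881 + 40
881 = 22×40 + 1
40 = 40×1 + 0
gcd(881, 2683) = 1, so the inverse exists.
Back-substitute for 1:
1 = 1×881 − 22×40
  = −22×2683 + 67×881
So 881⁻¹ ≡ 67 (mod 2683).

67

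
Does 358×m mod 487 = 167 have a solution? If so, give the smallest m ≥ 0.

380

gcd(358, 487) = 1, so a unique solution mod 487 exists.
358⁻¹ ≡ 151 (mod 487).
m ≡ 151×167 ≡ 380 (mod 487).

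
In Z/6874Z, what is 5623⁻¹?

2643

Apply the Euclidean algorithm and back-substitute:
6874 = 1×5623 + 1251
5623 = 4×1251 + 619
1251 = 2×619 + 13
619 = 47×13 + 8
13 = 1×8 + 5
8 = 1×5 + 3
5 = 1×3 + 2
3 = 1×2 + 1
2 = 2×1 + 0
gcd(5623, 6874) = 1, so the inverse exists.
Back-substitute for 1:
1 = 1×3 − 1×2
  = −1×5 + 2×3
  = 2×8 − 3×5
  = −3×13 + 5×8
  = 5×619 − 238×13
  = −238×1251 + 481×619
  = 481×5623 − 2162×1251
  = −2162×6874 + 2643×5623
So 5623⁻¹ ≡ 2643 (mod 6874).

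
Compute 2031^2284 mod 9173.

1369

2031^1 ≡ 2031 (mod 9173)
2031^2 ≡ 2031^2 = 4124961 ≡ 6284 (mod 9173)
2031^4 ≡ 6284^2 = 39488656 ≡ 8064 (mod 9173)
2031^8 ≡ 8064^2 = 65028096 ≡ 699 (mod 9173)
2031^16 ≡ 699^2 = 488601 ≡ 2432 (mod 9173)
2031^32 ≡ 2432^2 = 5914624 ≡ 7212 (mod 9173)
2031^64 ≡ 7212^2 = 52012944 ≡ 2034 (mod 9173)
2031^128 ≡ 2034^2 = 4137156 ≡ 133 (mod 9173)
2031^256 ≡ 133^2 = 17689 ≡ 8516 (mod 9173)
2031^512 ≡ 8516^2 = 72522256 ≡ 518 (mod 9173)
2031^1024 ≡ 518^2 = 268324 ≡ 2307 (mod 9173)
2031^2048 ≡ 2307^2 = 5322249 ≡ 1909 (mod 9173)
2031^2284 = 2031^2048 * 2031^128 * 2031^64 * 2031^32 * 2031^8 * 2031^4 ≡ 1909 * 133 * 2034 * 7212 * 699 * 8064 (mod 9173).
Accumulate the product:
1909 * 133 = 253897 ≡ 6226
6226 * 2034 = 12663684 ≡ 4944
4944 * 7212 = 35656128 ≡ 677
677 * 699 = 473223 ≡ 5400
5400 * 8064 = 43545600 ≡ 1369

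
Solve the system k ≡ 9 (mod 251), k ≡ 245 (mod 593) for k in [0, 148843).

116473

251⁻¹ mod 593: 251*404 ≡ 1 (mod 593), so 251⁻¹ ≡ 404.
k = 9 + 251*((245 − 9)*404 mod 593) = 9 + 251*464 = 116473.
Check: 116473 mod 251 = 9, 116473 mod 593 = 245. ✓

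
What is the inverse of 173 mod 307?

126

307 = 1×173 + 134
173 = 1×134 + 39
134 = 3×39 + 17
39 = 2×17 + 5
17 = 3×5 + 2
5 = 2×2 + 1
2 = 2×1 + 0
gcd(173, 307) = 1, so the inverse exists.
Bézout: 1 = −71×307 + 126×173.
So 173⁻¹ ≡ 126 (mod 307).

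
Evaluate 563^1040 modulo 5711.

2953

1040 in binary is 10000010000, i.e. 1040 = 1024 + 16.
563^1 ≡ 563 (mod 5711)
563^2 ≡ 563^2 = 316969 ≡ 2864 (mod 5711)
563^4 ≡ 2864^2 = 8202496 ≡ 1500 (mod 5711)
563^8 ≡ 1500^2 = 2250000 ≡ 5577 (mod 5711)
563^16 ≡ 5577^2 = 31102929 ≡ 823 (mod 5711)
563^32 ≡ 823^2 = 677329 ≡ 3431 (mod 5711)
563^64 ≡ 3431^2 = 11771761 ≡ 1390 (mod 5711)
563^128 ≡ 1390^2 = 1932100 ≡ 1782 (mod 5711)
563^256 ≡ 1782^2 = 3175524 ≡ 208 (mod 5711)
563^512 ≡ 208^2 = 43264 ≡ 3287 (mod 5711)
563^1024 ≡ 3287^2 = 10804369 ≡ 4868 (mod 5711)
563^1040 = 563^1024 * 563^16 ≡ 4868 * 823 (mod 5711).
4868 * 823 = 4006364 ≡ 2953 (mod 5711).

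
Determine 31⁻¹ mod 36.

36 = 1×31 + 5
31 = 6×5 + 1
5 = 5×1 + 0
gcd(31, 36) = 1, so the inverse exists.
Back-substitute for 1:
1 = 1×31 − 6×5
  = −6×36 + 7×31
So 31⁻¹ ≡ 7 (mod 36).

7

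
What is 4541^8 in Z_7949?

6957

By square-and-multiply:
4541^1 ≡ 4541 (mod 7949)
4541^2 ≡ 4541^2 = 20620681 ≡ 975 (mod 7949)
4541^4 ≡ 975^2 = 950625 ≡ 4694 (mod 7949)
4541^8 ≡ 4694^2 = 22033636 ≡ 6957 (mod 7949)
So 4541^8 ≡ 6957 (mod 7949).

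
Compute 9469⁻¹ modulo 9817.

5783

Apply the Euclidean algorithm and back-substitute:
9817 = 1·9469 + 348
9469 = 27·348 + 73
348 = 4·73 + 56
73 = 1·56 + 17
56 = 3·17 + 5
17 = 3·5 + 2
5 = 2·2 + 1
2 = 2·1 + 0
gcd(9469, 9817) = 1, so the inverse exists.
Bézout: 1 = 3891·9817 − 4034·9469.
So 9469⁻¹ ≡ −4034 ≡ 5783 (mod 9817).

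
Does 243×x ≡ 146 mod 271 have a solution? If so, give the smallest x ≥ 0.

gcd(243, 271) = 1, so a unique solution mod 271 exists.
243⁻¹ ≡ 29 (mod 271).
x ≡ 29×146 ≡ 169 (mod 271).

169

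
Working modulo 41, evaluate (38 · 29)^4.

38 · 29 = 1102 ≡ 36 (mod 41)
(36)^4 ≡ 10 (mod 41)

10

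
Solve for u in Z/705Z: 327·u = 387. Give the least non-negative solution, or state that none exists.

206

gcd(327, 705) = 3, and 3 | 387, so solutions exist.
Divide through by 3: 109·u ≡ 129 (mod 235).
109⁻¹ ≡ 69 (mod 235).
u ≡ 69·129 ≡ 206 (mod 235).
The smallest non-negative solution is u = 206.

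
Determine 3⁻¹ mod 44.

By the extended Euclidean algorithm:
44 = 14*3 + 2
3 = 1*2 + 1
2 = 2*1 + 0
gcd(3, 44) = 1, so the inverse exists.
Back-substitute for 1:
1 = 1*3 − 1*2
  = −1*44 + 15*3
So 3⁻¹ ≡ 15 (mod 44).

15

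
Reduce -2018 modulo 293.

-2018 = -7×293 + 33, so -2018 ≡ 33 (mod 293).

33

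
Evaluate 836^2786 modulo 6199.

479

Using repeated squaring:
2786 in binary is 101011100010, i.e. 2786 = 2048 + 512 + 128 + 64 + 32 + 2.
836^1 ≡ 836 (mod 6199)
836^2 ≡ 836^2 = 698896 ≡ 4608 (mod 6199)
836^4 ≡ 4608^2 = 21233664 ≡ 2089 (mod 6199)
836^8 ≡ 2089^2 = 4363921 ≡ 6024 (mod 6199)
836^16 ≡ 6024^2 = 36288576 ≡ 5829 (mod 6199)
836^32 ≡ 5829^2 = 33977241 ≡ 522 (mod 6199)
836^64 ≡ 522^2 = 272484 ≡ 5927 (mod 6199)
836^128 ≡ 5927^2 = 35129329 ≡ 5795 (mod 6199)
836^256 ≡ 5795^2 = 33582025 ≡ 2042 (mod 6199)
836^512 ≡ 2042^2 = 4169764 ≡ 4036 (mod 6199)
836^1024 ≡ 4036^2 = 16289296 ≡ 4523 (mod 6199)
836^2048 ≡ 4523^2 = 20457529 ≡ 829 (mod 6199)
836^2786 = 836^2048 × 836^512 × 836^128 × 836^64 × 836^32 × 836^2 ≡ 829 × 4036 × 5795 × 5927 × 522 × 4608 (mod 6199).
Accumulate the product:
829 × 4036 = 3345844 ≡ 4583
4583 × 5795 = 26558485 ≡ 1969
1969 × 5927 = 11670263 ≡ 3745
3745 × 522 = 1954890 ≡ 2205
2205 × 4608 = 10160640 ≡ 479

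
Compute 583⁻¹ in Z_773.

773 = 1·583 + 190
583 = 3·190 + 13
190 = 14·13 + 8
13 = 1·8 + 5
8 = 1·5 + 3
5 = 1·3 + 2
3 = 1·2 + 1
2 = 2·1 + 0
gcd(583, 773) = 1, so the inverse exists.
Bézout: 1 = 224·773 − 297·583.
So 583⁻¹ ≡ −297 ≡ 476 (mod 773).

476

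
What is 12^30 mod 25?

24

Using repeated squaring:
30 in binary is 11110, i.e. 30 = 16 + 8 + 4 + 2.
12^1 ≡ 12 (mod 25)
12^2 ≡ 12^2 = 144 ≡ 19 (mod 25)
12^4 ≡ 19^2 = 361 ≡ 11 (mod 25)
12^8 ≡ 11^2 = 121 ≡ 21 (mod 25)
12^16 ≡ 21^2 = 441 ≡ 16 (mod 25)
12^30 = 12^16 · 12^8 · 12^4 · 12^2 ≡ 16 · 21 · 11 · 19 (mod 25).
Accumulate the product:
16 · 21 = 336 ≡ 11
11 · 11 = 121 ≡ 21
21 · 19 = 399 ≡ 24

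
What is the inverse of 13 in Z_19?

3

Apply the Euclidean algorithm and back-substitute:
19 = 1*13 + 6
13 = 2*6 + 1
6 = 6*1 + 0
gcd(13, 19) = 1, so the inverse exists.
Back-substitute for 1:
1 = 1*13 − 2*6
  = −2*19 + 3*13
So 13⁻¹ ≡ 3 (mod 19).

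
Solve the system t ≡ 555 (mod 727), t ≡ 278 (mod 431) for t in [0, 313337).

727⁻¹ mod 431: 727*83 ≡ 1 (mod 431), so 727⁻¹ ≡ 83.
t = 555 + 727*((278 − 555)*83 mod 431) = 555 + 727*283 = 206296.

206296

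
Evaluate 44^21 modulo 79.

38

44^1 ≡ 44 (mod 79)
44^2 ≡ 44^2 = 1936 ≡ 40 (mod 79)
44^4 ≡ 40^2 = 1600 ≡ 20 (mod 79)
44^8 ≡ 20^2 = 400 ≡ 5 (mod 79)
44^16 ≡ 5^2 = 25 (mod 79)
44^21 = 44^16 × 44^4 × 44^1 ≡ 25 × 20 × 44 (mod 79).
Accumulate the product:
25 × 20 = 500 ≡ 26
26 × 44 = 1144 ≡ 38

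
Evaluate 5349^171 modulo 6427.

5107

171 in binary is 10101011, i.e. 171 = 128 + 32 + 8 + 2 + 1.
5349^1 ≡ 5349 (mod 6427)
5349^2 ≡ 5349^2 = 28611801 ≡ 5224 (mod 6427)
5349^4 ≡ 5224^2 = 27290176 ≡ 1134 (mod 6427)
5349^8 ≡ 1134^2 = 1285956 ≡ 556 (mod 6427)
5349^16 ≡ 556^2 = 309136 ≡ 640 (mod 6427)
5349^32 ≡ 640^2 = 409600 ≡ 4699 (mod 6427)
5349^64 ≡ 4699^2 = 22080601 ≡ 3856 (mod 6427)
5349^128 ≡ 3856^2 = 14868736 ≡ 3085 (mod 6427)
5349^171 = 5349^128 · 5349^32 · 5349^8 · 5349^2 · 5349^1 ≡ 3085 · 4699 · 556 · 5224 · 5349 (mod 6427).
Accumulate the product:
3085 · 4699 = 14496415 ≡ 3530
3530 · 556 = 1962680 ≡ 2445
2445 · 5224 = 12772680 ≡ 2231
2231 · 5349 = 11933619 ≡ 5107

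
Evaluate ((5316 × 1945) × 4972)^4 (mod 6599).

6296

5316 × 1945 = 10339620 ≡ 5586 (mod 6599)
5586 × 4972 = 27773592 ≡ 5000 (mod 6599)
(5000)^4 ≡ 6296 (mod 6599)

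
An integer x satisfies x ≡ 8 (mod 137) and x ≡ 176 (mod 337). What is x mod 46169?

14667

137⁻¹ mod 337: 137*123 ≡ 1 (mod 337), so 137⁻¹ ≡ 123.
x = 8 + 137*((176 − 8)*123 mod 337) = 8 + 137*107 = 14667.
Check: 14667 mod 137 = 8, 14667 mod 337 = 176. ✓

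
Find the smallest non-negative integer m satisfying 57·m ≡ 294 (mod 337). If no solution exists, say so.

gcd(57, 337) = 1, so a unique solution mod 337 exists.
57⁻¹ ≡ 136 (mod 337).
m ≡ 136·294 ≡ 218 (mod 337).

218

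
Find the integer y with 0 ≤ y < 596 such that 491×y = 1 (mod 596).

By the extended Euclidean algorithm:
596 = 1·491 + 105
491 = 4·105 + 71
105 = 1·71 + 34
71 = 2·34 + 3
34 = 11·3 + 1
3 = 3·1 + 0
gcd(491, 596) = 1, so the inverse exists.
Bézout: 1 = 159·596 − 193·491.
So 491⁻¹ ≡ −193 ≡ 403 (mod 596).

403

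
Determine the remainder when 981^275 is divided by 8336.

1949

Using repeated squaring:
275 in binary is 100010011, i.e. 275 = 256 + 16 + 2 + 1.
981^1 ≡ 981 (mod 8336)
981^2 ≡ 981^2 = 962361 ≡ 3721 (mod 8336)
981^4 ≡ 3721^2 = 13845841 ≡ 8081 (mod 8336)
981^8 ≡ 8081^2 = 65302561 ≡ 6673 (mod 8336)
981^16 ≡ 6673^2 = 44528929 ≡ 6353 (mod 8336)
981^32 ≡ 6353^2 = 40360609 ≡ 6033 (mod 8336)
981^64 ≡ 6033^2 = 36397089 ≡ 2113 (mod 8336)
981^128 ≡ 2113^2 = 4464769 ≡ 5009 (mod 8336)
981^256 ≡ 5009^2 = 25090081 ≡ 7057 (mod 8336)
981^275 = 981^256 × 981^16 × 981^2 × 981^1 ≡ 7057 × 6353 × 3721 × 981 (mod 8336).
Accumulate the product:
7057 × 6353 = 44833121 ≡ 2113
2113 × 3721 = 7862473 ≡ 1625
1625 × 981 = 1594125 ≡ 1949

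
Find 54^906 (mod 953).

Using repeated squaring:
54^1 ≡ 54 (mod 953)
54^2 ≡ 54^2 = 2916 ≡ 57 (mod 953)
54^4 ≡ 57^2 = 3249 ≡ 390 (mod 953)
54^8 ≡ 390^2 = 152100 ≡ 573 (mod 953)
54^16 ≡ 573^2 = 328329 ≡ 497 (mod 953)
54^32 ≡ 497^2 = 247009 ≡ 182 (mod 953)
54^64 ≡ 182^2 = 33124 ≡ 722 (mod 953)
54^128 ≡ 722^2 = 521284 ≡ 946 (mod 953)
54^256 ≡ 946^2 = 894916 ≡ 49 (mod 953)
54^512 ≡ 49^2 = 2401 ≡ 495 (mod 953)
54^906 = 54^512 · 54^256 · 54^128 · 54^8 · 54^2 ≡ 495 · 49 · 946 · 573 · 57 (mod 953).
Accumulate the product:
495 · 49 = 24255 ≡ 430
430 · 946 = 406780 ≡ 802
802 · 573 = 459546 ≡ 200
200 · 57 = 11400 ≡ 917

917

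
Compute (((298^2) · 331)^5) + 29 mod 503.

138

(298)^2 ≡ 276 (mod 503)
276 · 331 = 91356 ≡ 313 (mod 503)
(313)^5 ≡ 109 (mod 503)
109 + 29 = 138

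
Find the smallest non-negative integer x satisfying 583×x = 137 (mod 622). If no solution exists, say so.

459

gcd(583, 622) = 1, so a unique solution mod 622 exists.
583⁻¹ ≡ 303 (mod 622).
x ≡ 303×137 ≡ 459 (mod 622).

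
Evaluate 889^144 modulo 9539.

8612

Compute successive squares:
889^1 ≡ 889 (mod 9539)
889^2 ≡ 889^2 = 790321 ≡ 8123 (mod 9539)
889^4 ≡ 8123^2 = 65983129 ≡ 1866 (mod 9539)
889^8 ≡ 1866^2 = 3481956 ≡ 221 (mod 9539)
889^16 ≡ 221^2 = 48841 ≡ 1146 (mod 9539)
889^32 ≡ 1146^2 = 1313316 ≡ 6473 (mod 9539)
889^64 ≡ 6473^2 = 41899729 ≡ 4441 (mod 9539)
889^128 ≡ 4441^2 = 19722481 ≡ 5368 (mod 9539)
889^144 = 889^128 * 889^16 ≡ 5368 * 1146 (mod 9539).
5368 * 1146 = 6151728 ≡ 8612 (mod 9539).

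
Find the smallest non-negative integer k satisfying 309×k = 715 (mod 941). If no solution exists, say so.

gcd(309, 941) = 1, so a unique solution mod 941 exists.
309⁻¹ ≡ 67 (mod 941).
k ≡ 67×715 ≡ 855 (mod 941).

855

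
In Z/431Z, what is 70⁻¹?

117

431 = 6×70 + 11
70 = 6×11 + 4
11 = 2×4 + 3
4 = 1×3 + 1
3 = 3×1 + 0
gcd(70, 431) = 1, so the inverse exists.
Back-substitute for 1:
1 = 1×4 − 1×3
  = −1×11 + 3×4
  = 3×70 − 19×11
  = −19×431 + 117×70
So 70⁻¹ ≡ 117 (mod 431).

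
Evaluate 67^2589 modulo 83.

72

Using repeated squaring:
2589 in binary is 101000011101, i.e. 2589 = 2048 + 512 + 16 + 8 + 4 + 1.
67^1 ≡ 67 (mod 83)
67^2 ≡ 67^2 = 4489 ≡ 7 (mod 83)
67^4 ≡ 7^2 = 49 (mod 83)
67^8 ≡ 49^2 = 2401 ≡ 77 (mod 83)
67^16 ≡ 77^2 = 5929 ≡ 36 (mod 83)
67^32 ≡ 36^2 = 1296 ≡ 51 (mod 83)
67^64 ≡ 51^2 = 2601 ≡ 28 (mod 83)
67^128 ≡ 28^2 = 784 ≡ 37 (mod 83)
67^256 ≡ 37^2 = 1369 ≡ 41 (mod 83)
67^512 ≡ 41^2 = 1681 ≡ 21 (mod 83)
67^1024 ≡ 21^2 = 441 ≡ 26 (mod 83)
67^2048 ≡ 26^2 = 676 ≡ 12 (mod 83)
67^2589 = 67^2048 · 67^512 · 67^16 · 67^8 · 67^4 · 67^1 ≡ 12 · 21 · 36 · 77 · 49 · 67 (mod 83).
Accumulate the product:
12 · 21 = 252 ≡ 3
3 · 36 = 108 ≡ 25
25 · 77 = 1925 ≡ 16
16 · 49 = 784 ≡ 37
37 · 67 = 2479 ≡ 72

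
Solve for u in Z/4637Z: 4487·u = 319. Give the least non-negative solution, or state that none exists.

gcd(4487, 4637) = 1, so a unique solution mod 4637 exists.
4487⁻¹ ≡ 711 (mod 4637).
u ≡ 711·319 ≡ 4233 (mod 4637).

4233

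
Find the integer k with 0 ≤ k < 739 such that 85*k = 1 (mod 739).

By the extended Euclidean algorithm:
739 = 8*85 + 59
85 = 1*59 + 26
59 = 2*26 + 7
26 = 3*7 + 5
7 = 1*5 + 2
5 = 2*2 + 1
2 = 2*1 + 0
gcd(85, 739) = 1, so the inverse exists.
Back-substitute for 1:
1 = 1*5 − 2*2
  = −2*7 + 3*5
  = 3*26 − 11*7
  = −11*59 + 25*26
  = 25*85 − 36*59
  = −36*739 + 313*85
So 85⁻¹ ≡ 313 (mod 739).

313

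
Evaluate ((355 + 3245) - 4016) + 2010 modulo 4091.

355 + 3245 = 3600
3600 - 4016 = -416 ≡ 3675 (mod 4091)
3675 + 2010 = 5685 ≡ 1594 (mod 4091)

1594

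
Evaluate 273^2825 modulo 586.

475

By square-and-multiply:
273^1 ≡ 273 (mod 586)
273^2 ≡ 273^2 = 74529 ≡ 107 (mod 586)
273^4 ≡ 107^2 = 11449 ≡ 315 (mod 586)
273^8 ≡ 315^2 = 99225 ≡ 191 (mod 586)
273^16 ≡ 191^2 = 36481 ≡ 149 (mod 586)
273^32 ≡ 149^2 = 22201 ≡ 519 (mod 586)
273^64 ≡ 519^2 = 269361 ≡ 387 (mod 586)
273^128 ≡ 387^2 = 149769 ≡ 339 (mod 586)
273^256 ≡ 339^2 = 114921 ≡ 65 (mod 586)
273^512 ≡ 65^2 = 4225 ≡ 123 (mod 586)
273^1024 ≡ 123^2 = 15129 ≡ 479 (mod 586)
273^2048 ≡ 479^2 = 229441 ≡ 315 (mod 586)
273^2825 = 273^2048 * 273^512 * 273^256 * 273^8 * 273^1 ≡ 315 * 123 * 65 * 191 * 273 (mod 586).
Accumulate the product:
315 * 123 = 38745 ≡ 69
69 * 65 = 4485 ≡ 383
383 * 191 = 73153 ≡ 489
489 * 273 = 133497 ≡ 475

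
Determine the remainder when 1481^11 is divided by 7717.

1481^1 ≡ 1481 (mod 7717)
1481^2 ≡ 1481^2 = 2193361 ≡ 1733 (mod 7717)
1481^4 ≡ 1733^2 = 3003289 ≡ 1376 (mod 7717)
1481^8 ≡ 1376^2 = 1893376 ≡ 2711 (mod 7717)
1481^11 = 1481^8 · 1481^2 · 1481^1 ≡ 2711 · 1733 · 1481 (mod 7717).
Accumulate the product:
2711 · 1733 = 4698163 ≡ 6227
6227 · 1481 = 9222187 ≡ 372

372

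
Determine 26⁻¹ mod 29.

19

Apply the Euclidean algorithm and back-substitute:
29 = 1·26 + 3
26 = 8·3 + 2
3 = 1·2 + 1
2 = 2·1 + 0
gcd(26, 29) = 1, so the inverse exists.
Back-substitute for 1:
1 = 1·3 − 1·2
  = −1·26 + 9·3
  = 9·29 − 10·26
So 26⁻¹ ≡ −10 ≡ 19 (mod 29).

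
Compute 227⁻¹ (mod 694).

By the extended Euclidean algorithm:
694 = 3×227 + 13
227 = 17×13 + 6
13 = 2×6 + 1
6 = 6×1 + 0
gcd(227, 694) = 1, so the inverse exists.
Bézout: 1 = 35×694 − 107×227.
So 227⁻¹ ≡ −107 ≡ 587 (mod 694).

587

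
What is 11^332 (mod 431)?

332 in binary is 101001100, i.e. 332 = 256 + 64 + 8 + 4.
11^1 ≡ 11 (mod 431)
11^2 ≡ 11^2 = 121 (mod 431)
11^4 ≡ 121^2 = 14641 ≡ 418 (mod 431)
11^8 ≡ 418^2 = 174724 ≡ 169 (mod 431)
11^16 ≡ 169^2 = 28561 ≡ 115 (mod 431)
11^32 ≡ 115^2 = 13225 ≡ 295 (mod 431)
11^64 ≡ 295^2 = 87025 ≡ 394 (mod 431)
11^128 ≡ 394^2 = 155236 ≡ 76 (mod 431)
11^256 ≡ 76^2 = 5776 ≡ 173 (mod 431)
11^332 = 11^256 · 11^64 · 11^8 · 11^4 ≡ 173 · 394 · 169 · 418 (mod 431).
Accumulate the product:
173 · 394 = 68162 ≡ 64
64 · 169 = 10816 ≡ 41
41 · 418 = 17138 ≡ 329

329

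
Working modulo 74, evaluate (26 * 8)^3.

26 * 8 = 208 ≡ 60 (mod 74)
(60)^3 ≡ 68 (mod 74)

68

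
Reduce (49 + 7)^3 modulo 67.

9

49 + 7 = 56
(56)^3 ≡ 9 (mod 67)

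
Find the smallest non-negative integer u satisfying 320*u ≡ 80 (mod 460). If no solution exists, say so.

6

gcd(320, 460) = 20, and 20 | 80, so solutions exist.
Divide through by 20: 16*u mod 23 = 4.
16⁻¹ ≡ 13 (mod 23).
u ≡ 13*4 ≡ 6 (mod 23).
The smallest non-negative solution is u = 6.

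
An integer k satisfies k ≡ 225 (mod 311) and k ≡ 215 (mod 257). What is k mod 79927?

29770

311⁻¹ mod 257: 311*119 ≡ 1 (mod 257), so 311⁻¹ ≡ 119.
k = 225 + 311*((215 − 225)*119 mod 257) = 225 + 311*95 = 29770.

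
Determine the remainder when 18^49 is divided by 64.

Compute successive squares:
18^1 ≡ 18 (mod 64)
18^2 ≡ 18^2 = 324 ≡ 4 (mod 64)
18^4 ≡ 4^2 = 16 (mod 64)
18^8 ≡ 16^2 = 256 ≡ 0 (mod 64)
18^16 ≡ 0^2 = 0 (mod 64)
18^32 ≡ 0^2 = 0 (mod 64)
18^49 = 18^32 × 18^16 × 18^1 ≡ 0 × 0 × 18 (mod 64).
Accumulate the product:
0 × 0 = 0
0 × 18 = 0

0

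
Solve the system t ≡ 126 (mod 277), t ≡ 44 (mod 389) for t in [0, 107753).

277⁻¹ mod 389: 277·323 ≡ 1 (mod 389), so 277⁻¹ ≡ 323.
t = 126 + 277·((44 − 126)·323 mod 389) = 126 + 277·355 = 98461.

98461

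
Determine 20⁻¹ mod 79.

4

79 = 3·20 + 19
20 = 1·19 + 1
19 = 19·1 + 0
gcd(20, 79) = 1, so the inverse exists.
Bézout: 1 = −1·79 + 4·20.
So 20⁻¹ ≡ 4 (mod 79).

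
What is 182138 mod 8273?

182138 = 22*8273 + 132, so 182138 ≡ 132 (mod 8273).

132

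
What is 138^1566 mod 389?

Using repeated squaring:
1566 in binary is 11000011110, i.e. 1566 = 1024 + 512 + 16 + 8 + 4 + 2.
138^1 ≡ 138 (mod 389)
138^2 ≡ 138^2 = 19044 ≡ 372 (mod 389)
138^4 ≡ 372^2 = 138384 ≡ 289 (mod 389)
138^8 ≡ 289^2 = 83521 ≡ 275 (mod 389)
138^16 ≡ 275^2 = 75625 ≡ 159 (mod 389)
138^32 ≡ 159^2 = 25281 ≡ 385 (mod 389)
138^64 ≡ 385^2 = 148225 ≡ 16 (mod 389)
138^128 ≡ 16^2 = 256 (mod 389)
138^256 ≡ 256^2 = 65536 ≡ 184 (mod 389)
138^512 ≡ 184^2 = 33856 ≡ 13 (mod 389)
138^1024 ≡ 13^2 = 169 (mod 389)
138^1566 = 138^1024 × 138^512 × 138^16 × 138^8 × 138^4 × 138^2 ≡ 169 × 13 × 159 × 275 × 289 × 372 (mod 389).
Accumulate the product:
169 × 13 = 2197 ≡ 252
252 × 159 = 40068 ≡ 1
1 × 275 = 275
275 × 289 = 79475 ≡ 119
119 × 372 = 44268 ≡ 311

311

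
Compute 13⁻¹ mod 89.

48

89 = 6·13 + 11
13 = 1·11 + 2
11 = 5·2 + 1
2 = 2·1 + 0
gcd(13, 89) = 1, so the inverse exists.
Back-substitute for 1:
1 = 1·11 − 5·2
  = −5·13 + 6·11
  = 6·89 − 41·13
So 13⁻¹ ≡ −41 ≡ 48 (mod 89).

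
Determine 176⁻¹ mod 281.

190

281 = 1×176 + 105
176 = 1×105 + 71
105 = 1×71 + 34
71 = 2×34 + 3
34 = 11×3 + 1
3 = 3×1 + 0
gcd(176, 281) = 1, so the inverse exists.
Back-substitute for 1:
1 = 1×34 − 11×3
  = −11×71 + 23×34
  = 23×105 − 34×71
  = −34×176 + 57×105
  = 57×281 − 91×176
So 176⁻¹ ≡ −91 ≡ 190 (mod 281).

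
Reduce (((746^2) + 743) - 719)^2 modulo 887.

(746)^2 ≡ 367 (mod 887)
367 + 743 = 1110 ≡ 223 (mod 887)
223 - 719 = -496 ≡ 391 (mod 887)
(391)^2 ≡ 317 (mod 887)

317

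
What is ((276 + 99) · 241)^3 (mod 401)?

184

276 + 99 = 375
375 · 241 = 90375 ≡ 150 (mod 401)
(150)^3 ≡ 184 (mod 401)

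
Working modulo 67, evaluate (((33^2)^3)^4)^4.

59

(33)^2 ≡ 17 (mod 67)
(17)^3 ≡ 22 (mod 67)
(22)^4 ≡ 24 (mod 67)
(24)^4 ≡ 59 (mod 67)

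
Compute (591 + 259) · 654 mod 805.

591 + 259 = 850 ≡ 45 (mod 805)
45 · 654 = 29430 ≡ 450 (mod 805)

450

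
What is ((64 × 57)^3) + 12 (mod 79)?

64 × 57 = 3648 ≡ 14 (mod 79)
(14)^3 ≡ 58 (mod 79)
58 + 12 = 70

70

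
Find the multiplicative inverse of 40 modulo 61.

29

Run the extended Euclidean algorithm:
61 = 1·40 + 21
40 = 1·21 + 19
21 = 1·19 + 2
19 = 9·2 + 1
2 = 2·1 + 0
gcd(40, 61) = 1, so the inverse exists.
Back-substitute for 1:
1 = 1·19 − 9·2
  = −9·21 + 10·19
  = 10·40 − 19·21
  = −19·61 + 29·40
So 40⁻¹ ≡ 29 (mod 61).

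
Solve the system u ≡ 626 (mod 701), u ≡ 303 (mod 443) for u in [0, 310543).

701⁻¹ mod 443: 701×352 ≡ 1 (mod 443), so 701⁻¹ ≡ 352.
u = 626 + 701×((303 − 626)×352 mod 443) = 626 + 701×155 = 109281.
Check: 109281 mod 701 = 626, 109281 mod 443 = 303. ✓

109281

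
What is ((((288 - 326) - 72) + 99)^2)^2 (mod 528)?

288 - 326 = -38 ≡ 490 (mod 528)
490 - 72 = 418
418 + 99 = 517
(517)^2 ≡ 121 (mod 528)
(121)^2 ≡ 385 (mod 528)

385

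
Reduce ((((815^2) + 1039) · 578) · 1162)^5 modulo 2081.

1064

(815)^2 ≡ 386 (mod 2081)
386 + 1039 = 1425
1425 · 578 = 823650 ≡ 1655 (mod 2081)
1655 · 1162 = 1923110 ≡ 266 (mod 2081)
(266)^5 ≡ 1064 (mod 2081)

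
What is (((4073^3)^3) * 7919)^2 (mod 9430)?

3489

(4073)^3 ≡ 1227 (mod 9430)
(1227)^3 ≡ 3663 (mod 9430)
3663 * 7919 = 29007297 ≡ 617 (mod 9430)
(617)^2 ≡ 3489 (mod 9430)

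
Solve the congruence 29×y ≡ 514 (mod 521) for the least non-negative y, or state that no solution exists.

gcd(29, 521) = 1, so a unique solution mod 521 exists.
29⁻¹ ≡ 18 (mod 521).
y ≡ 18×514 ≡ 395 (mod 521).

395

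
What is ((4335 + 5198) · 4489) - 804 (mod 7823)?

4335 + 5198 = 9533 ≡ 1710 (mod 7823)
1710 · 4489 = 7676190 ≡ 1827 (mod 7823)
1827 - 804 = 1023

1023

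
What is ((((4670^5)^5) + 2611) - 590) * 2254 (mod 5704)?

4830

(4670)^5 ≡ 2784 (mod 5704)
(2784)^5 ≡ 4624 (mod 5704)
4624 + 2611 = 7235 ≡ 1531 (mod 5704)
1531 - 590 = 941
941 * 2254 = 2121014 ≡ 4830 (mod 5704)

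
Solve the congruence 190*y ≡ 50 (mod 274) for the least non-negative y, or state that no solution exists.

gcd(190, 274) = 2, and 2 | 50, so solutions exist.
Divide through by 2: 95*y mod 137 = 25.
95⁻¹ ≡ 75 (mod 137).
y ≡ 75*25 ≡ 94 (mod 137).
The smallest non-negative solution is y = 94.

94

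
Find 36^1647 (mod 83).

31

Compute successive squares:
1647 in binary is 11001101111, i.e. 1647 = 1024 + 512 + 64 + 32 + 8 + 4 + 2 + 1.
36^1 ≡ 36 (mod 83)
36^2 ≡ 36^2 = 1296 ≡ 51 (mod 83)
36^4 ≡ 51^2 = 2601 ≡ 28 (mod 83)
36^8 ≡ 28^2 = 784 ≡ 37 (mod 83)
36^16 ≡ 37^2 = 1369 ≡ 41 (mod 83)
36^32 ≡ 41^2 = 1681 ≡ 21 (mod 83)
36^64 ≡ 21^2 = 441 ≡ 26 (mod 83)
36^128 ≡ 26^2 = 676 ≡ 12 (mod 83)
36^256 ≡ 12^2 = 144 ≡ 61 (mod 83)
36^512 ≡ 61^2 = 3721 ≡ 69 (mod 83)
36^1024 ≡ 69^2 = 4761 ≡ 30 (mod 83)
36^1647 = 36^1024 × 36^512 × 36^64 × 36^32 × 36^8 × 36^4 × 36^2 × 36^1 ≡ 30 × 69 × 26 × 21 × 37 × 28 × 51 × 36 (mod 83).
Accumulate the product:
30 × 69 = 2070 ≡ 78
78 × 26 = 2028 ≡ 36
36 × 21 = 756 ≡ 9
9 × 37 = 333 ≡ 1
1 × 28 = 28
28 × 51 = 1428 ≡ 17
17 × 36 = 612 ≡ 31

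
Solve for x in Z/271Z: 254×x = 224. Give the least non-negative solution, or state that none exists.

210

gcd(254, 271) = 1, so a unique solution mod 271 exists.
254⁻¹ ≡ 255 (mod 271).
x ≡ 255×224 ≡ 210 (mod 271).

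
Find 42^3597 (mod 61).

Using repeated squaring:
3597 in binary is 111000001101, i.e. 3597 = 2048 + 1024 + 512 + 8 + 4 + 1.
42^1 ≡ 42 (mod 61)
42^2 ≡ 42^2 = 1764 ≡ 56 (mod 61)
42^4 ≡ 56^2 = 3136 ≡ 25 (mod 61)
42^8 ≡ 25^2 = 625 ≡ 15 (mod 61)
42^16 ≡ 15^2 = 225 ≡ 42 (mod 61)
42^32 ≡ 42^2 = 1764 ≡ 56 (mod 61)
42^64 ≡ 56^2 = 3136 ≡ 25 (mod 61)
42^128 ≡ 25^2 = 625 ≡ 15 (mod 61)
42^256 ≡ 15^2 = 225 ≡ 42 (mod 61)
42^512 ≡ 42^2 = 1764 ≡ 56 (mod 61)
42^1024 ≡ 56^2 = 3136 ≡ 25 (mod 61)
42^2048 ≡ 25^2 = 625 ≡ 15 (mod 61)
42^3597 = 42^2048 * 42^1024 * 42^512 * 42^8 * 42^4 * 42^1 ≡ 15 * 25 * 56 * 15 * 25 * 42 (mod 61).
Accumulate the product:
15 * 25 = 375 ≡ 9
9 * 56 = 504 ≡ 16
16 * 15 = 240 ≡ 57
57 * 25 = 1425 ≡ 22
22 * 42 = 924 ≡ 9

9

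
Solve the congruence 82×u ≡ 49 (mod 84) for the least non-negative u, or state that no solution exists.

gcd(82, 84) = 2, and 2 does not divide 49.
So the congruence has no solution.

no solution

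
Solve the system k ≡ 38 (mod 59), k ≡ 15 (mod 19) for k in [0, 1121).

59⁻¹ mod 19: 59*10 ≡ 1 (mod 19), so 59⁻¹ ≡ 10.
k = 38 + 59*((15 − 38)*10 mod 19) = 38 + 59*17 = 1041.

1041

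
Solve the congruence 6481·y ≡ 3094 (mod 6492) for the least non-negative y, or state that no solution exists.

gcd(6481, 6492) = 1, so a unique solution mod 6492 exists.
6481⁻¹ ≡ 3541 (mod 6492).
y ≡ 3541·3094 ≡ 3850 (mod 6492).

3850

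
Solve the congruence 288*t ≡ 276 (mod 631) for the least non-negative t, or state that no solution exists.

gcd(288, 631) = 1, so a unique solution mod 631 exists.
288⁻¹ ≡ 195 (mod 631).
t ≡ 195*276 ≡ 185 (mod 631).

185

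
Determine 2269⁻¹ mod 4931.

4931 = 2*2269 + 393
2269 = 5*393 + 304
393 = 1*304 + 89
304 = 3*89 + 37
89 = 2*37 + 15
37 = 2*15 + 7
15 = 2*7 + 1
7 = 7*1 + 0
gcd(2269, 4931) = 1, so the inverse exists.
Bézout: 1 = 306*4931 − 665*2269.
So 2269⁻¹ ≡ −665 ≡ 4266 (mod 4931).

4266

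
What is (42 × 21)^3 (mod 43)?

42 × 21 = 882 ≡ 22 (mod 43)
(22)^3 ≡ 27 (mod 43)

27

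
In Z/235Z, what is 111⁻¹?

Run the extended Euclidean algorithm:
235 = 2×111 + 13
111 = 8×13 + 7
13 = 1×7 + 6
7 = 1×6 + 1
6 = 6×1 + 0
gcd(111, 235) = 1, so the inverse exists.
Back-substitute for 1:
1 = 1×7 − 1×6
  = −1×13 + 2×7
  = 2×111 − 17×13
  = −17×235 + 36×111
So 111⁻¹ ≡ 36 (mod 235).

36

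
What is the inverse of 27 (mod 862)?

By the extended Euclidean algorithm:
862 = 31×27 + 25
27 = 1×25 + 2
25 = 12×2 + 1
2 = 2×1 + 0
gcd(27, 862) = 1, so the inverse exists.
Back-substitute for 1:
1 = 1×25 − 12×2
  = −12×27 + 13×25
  = 13×862 − 415×27
So 27⁻¹ ≡ −415 ≡ 447 (mod 862).

447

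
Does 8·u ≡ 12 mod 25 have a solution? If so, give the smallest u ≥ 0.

gcd(8, 25) = 1, so a unique solution mod 25 exists.
8⁻¹ ≡ 22 (mod 25).
u ≡ 22·12 ≡ 14 (mod 25).

14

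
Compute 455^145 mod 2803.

1829

455^1 ≡ 455 (mod 2803)
455^2 ≡ 455^2 = 207025 ≡ 2406 (mod 2803)
455^4 ≡ 2406^2 = 5788836 ≡ 641 (mod 2803)
455^8 ≡ 641^2 = 410881 ≡ 1643 (mod 2803)
455^16 ≡ 1643^2 = 2699449 ≡ 160 (mod 2803)
455^32 ≡ 160^2 = 25600 ≡ 373 (mod 2803)
455^64 ≡ 373^2 = 139129 ≡ 1782 (mod 2803)
455^128 ≡ 1782^2 = 3175524 ≡ 2528 (mod 2803)
455^145 = 455^128 * 455^16 * 455^1 ≡ 2528 * 160 * 455 (mod 2803).
Accumulate the product:
2528 * 160 = 404480 ≡ 848
848 * 455 = 385840 ≡ 1829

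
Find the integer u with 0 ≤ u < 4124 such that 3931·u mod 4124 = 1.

By the extended Euclidean algorithm:
4124 = 1*3931 + 193
3931 = 20*193 + 71
193 = 2*71 + 51
71 = 1*51 + 20
51 = 2*20 + 11
20 = 1*11 + 9
11 = 1*9 + 2
9 = 4*2 + 1
2 = 2*1 + 0
gcd(3931, 4124) = 1, so the inverse exists.
Back-substitute for 1:
1 = 1*9 − 4*2
  = −4*11 + 5*9
  = 5*20 − 9*11
  = −9*51 + 23*20
  = 23*71 − 32*51
  = −32*193 + 87*71
  = 87*3931 − 1772*193
  = −1772*4124 + 1859*3931
So 3931⁻¹ ≡ 1859 (mod 4124).

1859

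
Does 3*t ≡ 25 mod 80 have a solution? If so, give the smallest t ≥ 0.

gcd(3, 80) = 1, so a unique solution mod 80 exists.
3⁻¹ ≡ 27 (mod 80).
t ≡ 27*25 ≡ 35 (mod 80).

35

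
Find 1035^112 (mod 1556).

Using repeated squaring:
1035^1 ≡ 1035 (mod 1556)
1035^2 ≡ 1035^2 = 1071225 ≡ 697 (mod 1556)
1035^4 ≡ 697^2 = 485809 ≡ 337 (mod 1556)
1035^8 ≡ 337^2 = 113569 ≡ 1537 (mod 1556)
1035^16 ≡ 1537^2 = 2362369 ≡ 361 (mod 1556)
1035^32 ≡ 361^2 = 130321 ≡ 1173 (mod 1556)
1035^64 ≡ 1173^2 = 1375929 ≡ 425 (mod 1556)
1035^112 = 1035^64 · 1035^32 · 1035^16 ≡ 425 · 1173 · 361 (mod 1556).
Accumulate the product:
425 · 1173 = 498525 ≡ 605
605 · 361 = 218405 ≡ 565

565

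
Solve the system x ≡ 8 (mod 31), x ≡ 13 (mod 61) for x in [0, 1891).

31⁻¹ mod 61: 31*2 ≡ 1 (mod 61), so 31⁻¹ ≡ 2.
x = 8 + 31*((13 − 8)*2 mod 61) = 8 + 31*10 = 318.

318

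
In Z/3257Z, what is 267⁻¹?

1659

3257 = 12*267 + 53
267 = 5*53 + 2
53 = 26*2 + 1
2 = 2*1 + 0
gcd(267, 3257) = 1, so the inverse exists.
Bézout: 1 = 131*3257 − 1598*267.
So 267⁻¹ ≡ −1598 ≡ 1659 (mod 3257).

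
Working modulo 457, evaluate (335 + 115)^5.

102

335 + 115 = 450
(450)^5 ≡ 102 (mod 457)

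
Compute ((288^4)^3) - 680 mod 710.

656

(288)^4 ≡ 256 (mod 710)
(256)^3 ≡ 626 (mod 710)
626 - 680 = -54 ≡ 656 (mod 710)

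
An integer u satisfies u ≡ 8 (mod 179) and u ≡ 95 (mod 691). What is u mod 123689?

179⁻¹ mod 691: 179×166 ≡ 1 (mod 691), so 179⁻¹ ≡ 166.
u = 8 + 179×((95 − 8)×166 mod 691) = 8 + 179×622 = 111346.

111346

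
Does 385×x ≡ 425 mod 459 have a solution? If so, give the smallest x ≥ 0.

gcd(385, 459) = 1, so a unique solution mod 459 exists.
385⁻¹ ≡ 31 (mod 459).
x ≡ 31×425 ≡ 323 (mod 459).

323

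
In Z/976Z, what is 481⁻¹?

209

976 = 2·481 + 14
481 = 34·14 + 5
14 = 2·5 + 4
5 = 1·4 + 1
4 = 4·1 + 0
gcd(481, 976) = 1, so the inverse exists.
Bézout: 1 = −103·976 + 209·481.
So 481⁻¹ ≡ 209 (mod 976).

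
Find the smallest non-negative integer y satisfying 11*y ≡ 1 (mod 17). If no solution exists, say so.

14

gcd(11, 17) = 1, so a unique solution mod 17 exists.
11⁻¹ ≡ 14 (mod 17).
y ≡ 14*1 ≡ 14 (mod 17).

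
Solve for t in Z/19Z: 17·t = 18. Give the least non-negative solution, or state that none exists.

gcd(17, 19) = 1, so a unique solution mod 19 exists.
17⁻¹ ≡ 9 (mod 19).
t ≡ 9·18 ≡ 10 (mod 19).

10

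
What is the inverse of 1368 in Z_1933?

999

1933 = 1×1368 + 565
1368 = 2×565 + 238
565 = 2×238 + 89
238 = 2×89 + 60
89 = 1×60 + 29
60 = 2×29 + 2
29 = 14×2 + 1
2 = 2×1 + 0
gcd(1368, 1933) = 1, so the inverse exists.
Bézout: 1 = 661×1933 − 934×1368.
So 1368⁻¹ ≡ −934 ≡ 999 (mod 1933).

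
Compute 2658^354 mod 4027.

By square-and-multiply:
354 in binary is 101100010, i.e. 354 = 256 + 64 + 32 + 2.
2658^1 ≡ 2658 (mod 4027)
2658^2 ≡ 2658^2 = 7064964 ≡ 1606 (mod 4027)
2658^4 ≡ 1606^2 = 2579236 ≡ 1956 (mod 4027)
2658^8 ≡ 1956^2 = 3825936 ≡ 286 (mod 4027)
2658^16 ≡ 286^2 = 81796 ≡ 1256 (mod 4027)
2658^32 ≡ 1256^2 = 1577536 ≡ 2979 (mod 4027)
2658^64 ≡ 2979^2 = 8874441 ≡ 2960 (mod 4027)
2658^128 ≡ 2960^2 = 8761600 ≡ 2875 (mod 4027)
2658^256 ≡ 2875^2 = 8265625 ≡ 2221 (mod 4027)
2658^354 = 2658^256 × 2658^64 × 2658^32 × 2658^2 ≡ 2221 × 2960 × 2979 × 1606 (mod 4027).
Accumulate the product:
2221 × 2960 = 6574160 ≡ 2096
2096 × 2979 = 6243984 ≡ 2134
2134 × 1606 = 3427204 ≡ 227

227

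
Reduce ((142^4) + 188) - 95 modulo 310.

289

(142)^4 ≡ 196 (mod 310)
196 + 188 = 384 ≡ 74 (mod 310)
74 - 95 = -21 ≡ 289 (mod 310)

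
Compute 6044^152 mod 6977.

Using repeated squaring:
152 in binary is 10011000, i.e. 152 = 128 + 16 + 8.
6044^1 ≡ 6044 (mod 6977)
6044^2 ≡ 6044^2 = 36529936 ≡ 5341 (mod 6977)
6044^4 ≡ 5341^2 = 28526281 ≡ 4305 (mod 6977)
6044^8 ≡ 4305^2 = 18533025 ≡ 2113 (mod 6977)
6044^16 ≡ 2113^2 = 4464769 ≡ 6466 (mod 6977)
6044^32 ≡ 6466^2 = 41809156 ≡ 2972 (mod 6977)
6044^64 ≡ 2972^2 = 8832784 ≡ 6879 (mod 6977)
6044^128 ≡ 6879^2 = 47320641 ≡ 2627 (mod 6977)
6044^152 = 6044^128 × 6044^16 × 6044^8 ≡ 2627 × 6466 × 2113 (mod 6977).
Accumulate the product:
2627 × 6466 = 16986182 ≡ 4164
4164 × 2113 = 8798532 ≡ 535

535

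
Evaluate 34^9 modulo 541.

Using repeated squaring:
9 in binary is 1001, i.e. 9 = 8 + 1.
34^1 ≡ 34 (mod 541)
34^2 ≡ 34^2 = 1156 ≡ 74 (mod 541)
34^4 ≡ 74^2 = 5476 ≡ 66 (mod 541)
34^8 ≡ 66^2 = 4356 ≡ 28 (mod 541)
34^9 = 34^8 * 34^1 ≡ 28 * 34 (mod 541).
28 * 34 = 952 ≡ 411 (mod 541).

411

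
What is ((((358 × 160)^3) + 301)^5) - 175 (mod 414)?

358 × 160 = 57280 ≡ 148 (mod 414)
(148)^3 ≡ 172 (mod 414)
172 + 301 = 473 ≡ 59 (mod 414)
(59)^5 ≡ 119 (mod 414)
119 - 175 = -56 ≡ 358 (mod 414)

358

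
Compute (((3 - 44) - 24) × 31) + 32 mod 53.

31

3 - 44 = -41 ≡ 12 (mod 53)
12 - 24 = -12 ≡ 41 (mod 53)
41 × 31 = 1271 ≡ 52 (mod 53)
52 + 32 = 84 ≡ 31 (mod 53)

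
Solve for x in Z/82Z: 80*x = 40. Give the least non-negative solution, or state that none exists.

21

gcd(80, 82) = 2, and 2 | 40, so solutions exist.
Divide through by 2: 40*x ≡ 20 (mod 41).
40⁻¹ ≡ 40 (mod 41).
x ≡ 40*20 ≡ 21 (mod 41).
The smallest non-negative solution is x = 21.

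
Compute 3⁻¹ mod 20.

7

Apply the Euclidean algorithm and back-substitute:
20 = 6×3 + 2
3 = 1×2 + 1
2 = 2×1 + 0
gcd(3, 20) = 1, so the inverse exists.
Back-substitute for 1:
1 = 1×3 − 1×2
  = −1×20 + 7×3
So 3⁻¹ ≡ 7 (mod 20).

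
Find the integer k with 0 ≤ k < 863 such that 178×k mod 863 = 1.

Run the extended Euclidean algorithm:
863 = 4·178 + 151
178 = 1·151 + 27
151 = 5·27 + 16
27 = 1·16 + 11
16 = 1·11 + 5
11 = 2·5 + 1
5 = 5·1 + 0
gcd(178, 863) = 1, so the inverse exists.
Back-substitute for 1:
1 = 1·11 − 2·5
  = −2·16 + 3·11
  = 3·27 − 5·16
  = −5·151 + 28·27
  = 28·178 − 33·151
  = −33·863 + 160·178
So 178⁻¹ ≡ 160 (mod 863).

160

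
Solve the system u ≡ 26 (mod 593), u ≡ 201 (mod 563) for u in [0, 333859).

593⁻¹ mod 563: 593·244 ≡ 1 (mod 563), so 593⁻¹ ≡ 244.
u = 26 + 593·((201 − 26)·244 mod 563) = 26 + 593·475 = 281701.

281701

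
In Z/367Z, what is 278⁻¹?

334

Apply the Euclidean algorithm and back-substitute:
367 = 1·278 + 89
278 = 3·89 + 11
89 = 8·11 + 1
11 = 11·1 + 0
gcd(278, 367) = 1, so the inverse exists.
Back-substitute for 1:
1 = 1·89 − 8·11
  = −8·278 + 25·89
  = 25·367 − 33·278
So 278⁻¹ ≡ −33 ≡ 334 (mod 367).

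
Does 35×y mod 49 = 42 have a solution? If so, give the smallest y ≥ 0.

4

gcd(35, 49) = 7, and 7 | 42, so solutions exist.
Divide through by 7: 5×y mod 7 = 6.
5⁻¹ ≡ 3 (mod 7).
y ≡ 3×6 ≡ 4 (mod 7).
The smallest non-negative solution is y = 4.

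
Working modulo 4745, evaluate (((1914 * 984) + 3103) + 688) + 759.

4161

1914 * 984 = 1883376 ≡ 4356 (mod 4745)
4356 + 3103 = 7459 ≡ 2714 (mod 4745)
2714 + 688 = 3402
3402 + 759 = 4161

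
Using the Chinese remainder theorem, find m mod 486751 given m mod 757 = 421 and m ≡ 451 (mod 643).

205568

757⁻¹ mod 643: 757·502 ≡ 1 (mod 643), so 757⁻¹ ≡ 502.
m = 421 + 757·((451 − 421)·502 mod 643) = 421 + 757·271 = 205568.
Check: 205568 mod 757 = 421, 205568 mod 643 = 451. ✓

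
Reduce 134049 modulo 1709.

747

134049 = 78*1709 + 747, so 134049 ≡ 747 (mod 1709).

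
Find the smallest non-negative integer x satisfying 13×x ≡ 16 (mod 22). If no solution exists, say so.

8

gcd(13, 22) = 1, so a unique solution mod 22 exists.
13⁻¹ ≡ 17 (mod 22).
x ≡ 17×16 ≡ 8 (mod 22).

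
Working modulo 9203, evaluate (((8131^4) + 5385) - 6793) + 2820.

(8131)^4 ≡ 1219 (mod 9203)
1219 + 5385 = 6604
6604 - 6793 = -189 ≡ 9014 (mod 9203)
9014 + 2820 = 11834 ≡ 2631 (mod 9203)

2631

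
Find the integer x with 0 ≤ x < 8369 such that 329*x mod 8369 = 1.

7962

8369 = 25×329 + 144
329 = 2×144 + 41
144 = 3×41 + 21
41 = 1×21 + 20
21 = 1×20 + 1
20 = 20×1 + 0
gcd(329, 8369) = 1, so the inverse exists.
Back-substitute for 1:
1 = 1×21 − 1×20
  = −1×41 + 2×21
  = 2×144 − 7×41
  = −7×329 + 16×144
  = 16×8369 − 407×329
So 329⁻¹ ≡ −407 ≡ 7962 (mod 8369).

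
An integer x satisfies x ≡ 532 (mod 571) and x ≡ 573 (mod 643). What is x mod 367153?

178684

571⁻¹ mod 643: 571·384 ≡ 1 (mod 643), so 571⁻¹ ≡ 384.
x = 532 + 571·((573 − 532)·384 mod 643) = 532 + 571·312 = 178684.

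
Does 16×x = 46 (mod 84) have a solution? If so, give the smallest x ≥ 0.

no solution

gcd(16, 84) = 4, and 4 does not divide 46.
So the congruence has no solution.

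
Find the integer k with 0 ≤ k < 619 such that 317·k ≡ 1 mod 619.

Run the extended Euclidean algorithm:
619 = 1*317 + 302
317 = 1*302 + 15
302 = 20*15 + 2
15 = 7*2 + 1
2 = 2*1 + 0
gcd(317, 619) = 1, so the inverse exists.
Back-substitute for 1:
1 = 1*15 − 7*2
  = −7*302 + 141*15
  = 141*317 − 148*302
  = −148*619 + 289*317
So 317⁻¹ ≡ 289 (mod 619).

289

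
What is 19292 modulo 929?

19292 = 20*929 + 712, so 19292 ≡ 712 (mod 929).

712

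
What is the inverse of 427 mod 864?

By the extended Euclidean algorithm:
864 = 2×427 + 10
427 = 42×10 + 7
10 = 1×7 + 3
7 = 2×3 + 1
3 = 3×1 + 0
gcd(427, 864) = 1, so the inverse exists.
Bézout: 1 = −128×864 + 259×427.
So 427⁻¹ ≡ 259 (mod 864).

259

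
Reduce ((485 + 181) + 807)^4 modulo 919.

900

485 + 181 = 666
666 + 807 = 1473 ≡ 554 (mod 919)
(554)^4 ≡ 900 (mod 919)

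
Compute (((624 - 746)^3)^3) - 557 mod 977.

158

624 - 746 = -122 ≡ 855 (mod 977)
(855)^3 ≡ 395 (mod 977)
(395)^3 ≡ 715 (mod 977)
715 - 557 = 158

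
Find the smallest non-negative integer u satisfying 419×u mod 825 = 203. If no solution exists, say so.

gcd(419, 825) = 1, so a unique solution mod 825 exists.
419⁻¹ ≡ 254 (mod 825).
u ≡ 254×203 ≡ 412 (mod 825).

412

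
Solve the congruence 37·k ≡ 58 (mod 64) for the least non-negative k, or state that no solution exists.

gcd(37, 64) = 1, so a unique solution mod 64 exists.
37⁻¹ ≡ 45 (mod 64).
k ≡ 45·58 ≡ 50 (mod 64).

50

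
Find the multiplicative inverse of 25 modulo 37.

Run the extended Euclidean algorithm:
37 = 1*25 + 12
25 = 2*12 + 1
12 = 12*1 + 0
gcd(25, 37) = 1, so the inverse exists.
Bézout: 1 = −2*37 + 3*25.
So 25⁻¹ ≡ 3 (mod 37).

3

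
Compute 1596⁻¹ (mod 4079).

1352

4079 = 2×1596 + 887
1596 = 1×887 + 709
887 = 1×709 + 178
709 = 3×178 + 175
178 = 1×175 + 3
175 = 58×3 + 1
3 = 3×1 + 0
gcd(1596, 4079) = 1, so the inverse exists.
Back-substitute for 1:
1 = 1×175 − 58×3
  = −58×178 + 59×175
  = 59×709 − 235×178
  = −235×887 + 294×709
  = 294×1596 − 529×887
  = −529×4079 + 1352×1596
So 1596⁻¹ ≡ 1352 (mod 4079).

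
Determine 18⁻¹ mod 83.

60

By the extended Euclidean algorithm:
83 = 4·18 + 11
18 = 1·11 + 7
11 = 1·7 + 4
7 = 1·4 + 3
4 = 1·3 + 1
3 = 3·1 + 0
gcd(18, 83) = 1, so the inverse exists.
Back-substitute for 1:
1 = 1·4 − 1·3
  = −1·7 + 2·4
  = 2·11 − 3·7
  = −3·18 + 5·11
  = 5·83 − 23·18
So 18⁻¹ ≡ −23 ≡ 60 (mod 83).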